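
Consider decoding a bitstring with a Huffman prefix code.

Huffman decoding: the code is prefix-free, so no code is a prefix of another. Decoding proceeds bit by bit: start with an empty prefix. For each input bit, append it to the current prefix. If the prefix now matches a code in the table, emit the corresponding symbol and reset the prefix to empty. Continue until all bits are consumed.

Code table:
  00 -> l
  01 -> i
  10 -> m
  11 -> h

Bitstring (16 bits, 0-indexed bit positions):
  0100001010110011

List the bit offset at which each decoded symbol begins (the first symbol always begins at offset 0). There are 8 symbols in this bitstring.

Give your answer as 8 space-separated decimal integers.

Answer: 0 2 4 6 8 10 12 14

Derivation:
Bit 0: prefix='0' (no match yet)
Bit 1: prefix='01' -> emit 'i', reset
Bit 2: prefix='0' (no match yet)
Bit 3: prefix='00' -> emit 'l', reset
Bit 4: prefix='0' (no match yet)
Bit 5: prefix='00' -> emit 'l', reset
Bit 6: prefix='1' (no match yet)
Bit 7: prefix='10' -> emit 'm', reset
Bit 8: prefix='1' (no match yet)
Bit 9: prefix='10' -> emit 'm', reset
Bit 10: prefix='1' (no match yet)
Bit 11: prefix='11' -> emit 'h', reset
Bit 12: prefix='0' (no match yet)
Bit 13: prefix='00' -> emit 'l', reset
Bit 14: prefix='1' (no match yet)
Bit 15: prefix='11' -> emit 'h', reset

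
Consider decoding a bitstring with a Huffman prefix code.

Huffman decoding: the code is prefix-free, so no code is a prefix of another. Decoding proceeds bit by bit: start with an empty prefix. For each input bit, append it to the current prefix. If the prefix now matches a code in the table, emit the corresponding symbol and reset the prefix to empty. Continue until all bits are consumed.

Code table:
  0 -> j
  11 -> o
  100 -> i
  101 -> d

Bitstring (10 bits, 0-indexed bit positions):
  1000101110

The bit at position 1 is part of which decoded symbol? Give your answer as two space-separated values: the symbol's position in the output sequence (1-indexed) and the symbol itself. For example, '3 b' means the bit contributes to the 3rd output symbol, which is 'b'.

Answer: 1 i

Derivation:
Bit 0: prefix='1' (no match yet)
Bit 1: prefix='10' (no match yet)
Bit 2: prefix='100' -> emit 'i', reset
Bit 3: prefix='0' -> emit 'j', reset
Bit 4: prefix='1' (no match yet)
Bit 5: prefix='10' (no match yet)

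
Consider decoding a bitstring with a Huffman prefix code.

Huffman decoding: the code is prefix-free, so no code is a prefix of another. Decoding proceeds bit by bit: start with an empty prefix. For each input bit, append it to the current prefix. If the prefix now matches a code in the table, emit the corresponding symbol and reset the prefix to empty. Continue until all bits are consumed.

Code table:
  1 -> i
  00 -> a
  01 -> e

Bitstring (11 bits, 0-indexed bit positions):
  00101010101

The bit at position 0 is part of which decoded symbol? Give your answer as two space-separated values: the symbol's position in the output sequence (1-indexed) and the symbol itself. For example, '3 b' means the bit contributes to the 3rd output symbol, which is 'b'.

Answer: 1 a

Derivation:
Bit 0: prefix='0' (no match yet)
Bit 1: prefix='00' -> emit 'a', reset
Bit 2: prefix='1' -> emit 'i', reset
Bit 3: prefix='0' (no match yet)
Bit 4: prefix='01' -> emit 'e', reset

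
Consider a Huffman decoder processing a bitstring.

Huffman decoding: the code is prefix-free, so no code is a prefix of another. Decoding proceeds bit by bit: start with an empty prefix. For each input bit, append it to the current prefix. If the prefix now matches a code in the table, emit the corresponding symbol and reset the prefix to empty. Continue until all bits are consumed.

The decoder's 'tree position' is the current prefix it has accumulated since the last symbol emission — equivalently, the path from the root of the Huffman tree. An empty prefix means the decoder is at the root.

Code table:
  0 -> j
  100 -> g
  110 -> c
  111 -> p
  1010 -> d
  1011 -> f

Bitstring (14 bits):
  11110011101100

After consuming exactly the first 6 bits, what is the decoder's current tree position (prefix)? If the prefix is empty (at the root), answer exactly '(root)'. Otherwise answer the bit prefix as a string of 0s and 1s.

Bit 0: prefix='1' (no match yet)
Bit 1: prefix='11' (no match yet)
Bit 2: prefix='111' -> emit 'p', reset
Bit 3: prefix='1' (no match yet)
Bit 4: prefix='10' (no match yet)
Bit 5: prefix='100' -> emit 'g', reset

Answer: (root)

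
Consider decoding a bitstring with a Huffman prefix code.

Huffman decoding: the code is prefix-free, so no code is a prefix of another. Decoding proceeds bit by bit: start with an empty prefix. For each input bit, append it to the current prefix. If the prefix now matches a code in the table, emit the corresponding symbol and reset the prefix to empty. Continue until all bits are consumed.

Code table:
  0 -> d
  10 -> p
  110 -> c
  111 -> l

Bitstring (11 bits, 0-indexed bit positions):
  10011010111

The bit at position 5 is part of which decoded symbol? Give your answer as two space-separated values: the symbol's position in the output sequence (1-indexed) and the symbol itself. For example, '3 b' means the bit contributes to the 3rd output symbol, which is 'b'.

Answer: 3 c

Derivation:
Bit 0: prefix='1' (no match yet)
Bit 1: prefix='10' -> emit 'p', reset
Bit 2: prefix='0' -> emit 'd', reset
Bit 3: prefix='1' (no match yet)
Bit 4: prefix='11' (no match yet)
Bit 5: prefix='110' -> emit 'c', reset
Bit 6: prefix='1' (no match yet)
Bit 7: prefix='10' -> emit 'p', reset
Bit 8: prefix='1' (no match yet)
Bit 9: prefix='11' (no match yet)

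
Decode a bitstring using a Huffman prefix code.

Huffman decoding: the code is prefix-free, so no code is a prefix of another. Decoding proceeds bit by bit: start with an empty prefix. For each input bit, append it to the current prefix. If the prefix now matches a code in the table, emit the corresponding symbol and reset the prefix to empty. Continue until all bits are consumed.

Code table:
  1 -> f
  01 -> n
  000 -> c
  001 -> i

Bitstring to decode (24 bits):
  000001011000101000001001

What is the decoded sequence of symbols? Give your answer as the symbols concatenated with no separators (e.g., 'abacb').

Bit 0: prefix='0' (no match yet)
Bit 1: prefix='00' (no match yet)
Bit 2: prefix='000' -> emit 'c', reset
Bit 3: prefix='0' (no match yet)
Bit 4: prefix='00' (no match yet)
Bit 5: prefix='001' -> emit 'i', reset
Bit 6: prefix='0' (no match yet)
Bit 7: prefix='01' -> emit 'n', reset
Bit 8: prefix='1' -> emit 'f', reset
Bit 9: prefix='0' (no match yet)
Bit 10: prefix='00' (no match yet)
Bit 11: prefix='000' -> emit 'c', reset
Bit 12: prefix='1' -> emit 'f', reset
Bit 13: prefix='0' (no match yet)
Bit 14: prefix='01' -> emit 'n', reset
Bit 15: prefix='0' (no match yet)
Bit 16: prefix='00' (no match yet)
Bit 17: prefix='000' -> emit 'c', reset
Bit 18: prefix='0' (no match yet)
Bit 19: prefix='00' (no match yet)
Bit 20: prefix='001' -> emit 'i', reset
Bit 21: prefix='0' (no match yet)
Bit 22: prefix='00' (no match yet)
Bit 23: prefix='001' -> emit 'i', reset

Answer: cinfcfncii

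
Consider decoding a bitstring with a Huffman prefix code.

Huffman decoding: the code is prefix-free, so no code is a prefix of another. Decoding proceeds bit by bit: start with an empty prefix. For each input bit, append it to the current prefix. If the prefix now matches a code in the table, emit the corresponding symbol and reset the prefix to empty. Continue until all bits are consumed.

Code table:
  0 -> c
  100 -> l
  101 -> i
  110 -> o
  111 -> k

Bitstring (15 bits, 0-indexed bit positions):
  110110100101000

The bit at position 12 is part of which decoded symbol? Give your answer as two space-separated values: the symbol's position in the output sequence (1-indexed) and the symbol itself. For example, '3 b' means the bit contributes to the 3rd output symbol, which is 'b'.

Answer: 5 c

Derivation:
Bit 0: prefix='1' (no match yet)
Bit 1: prefix='11' (no match yet)
Bit 2: prefix='110' -> emit 'o', reset
Bit 3: prefix='1' (no match yet)
Bit 4: prefix='11' (no match yet)
Bit 5: prefix='110' -> emit 'o', reset
Bit 6: prefix='1' (no match yet)
Bit 7: prefix='10' (no match yet)
Bit 8: prefix='100' -> emit 'l', reset
Bit 9: prefix='1' (no match yet)
Bit 10: prefix='10' (no match yet)
Bit 11: prefix='101' -> emit 'i', reset
Bit 12: prefix='0' -> emit 'c', reset
Bit 13: prefix='0' -> emit 'c', reset
Bit 14: prefix='0' -> emit 'c', reset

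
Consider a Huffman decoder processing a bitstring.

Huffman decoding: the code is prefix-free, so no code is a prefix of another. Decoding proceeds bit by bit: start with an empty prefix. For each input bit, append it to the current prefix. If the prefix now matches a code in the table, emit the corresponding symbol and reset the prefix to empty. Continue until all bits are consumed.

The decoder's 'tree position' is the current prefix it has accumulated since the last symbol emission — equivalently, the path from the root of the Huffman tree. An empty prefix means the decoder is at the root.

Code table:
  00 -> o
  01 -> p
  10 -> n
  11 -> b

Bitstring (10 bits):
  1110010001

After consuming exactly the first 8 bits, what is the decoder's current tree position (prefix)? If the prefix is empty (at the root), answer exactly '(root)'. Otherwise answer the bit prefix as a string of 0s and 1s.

Answer: (root)

Derivation:
Bit 0: prefix='1' (no match yet)
Bit 1: prefix='11' -> emit 'b', reset
Bit 2: prefix='1' (no match yet)
Bit 3: prefix='10' -> emit 'n', reset
Bit 4: prefix='0' (no match yet)
Bit 5: prefix='01' -> emit 'p', reset
Bit 6: prefix='0' (no match yet)
Bit 7: prefix='00' -> emit 'o', reset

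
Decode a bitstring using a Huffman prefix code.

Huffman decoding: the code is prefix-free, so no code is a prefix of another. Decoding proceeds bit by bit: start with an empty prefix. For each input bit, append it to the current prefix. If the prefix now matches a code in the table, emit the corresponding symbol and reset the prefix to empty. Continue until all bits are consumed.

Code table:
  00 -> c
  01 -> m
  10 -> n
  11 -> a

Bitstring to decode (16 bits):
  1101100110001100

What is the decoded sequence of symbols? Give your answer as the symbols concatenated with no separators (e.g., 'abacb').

Bit 0: prefix='1' (no match yet)
Bit 1: prefix='11' -> emit 'a', reset
Bit 2: prefix='0' (no match yet)
Bit 3: prefix='01' -> emit 'm', reset
Bit 4: prefix='1' (no match yet)
Bit 5: prefix='10' -> emit 'n', reset
Bit 6: prefix='0' (no match yet)
Bit 7: prefix='01' -> emit 'm', reset
Bit 8: prefix='1' (no match yet)
Bit 9: prefix='10' -> emit 'n', reset
Bit 10: prefix='0' (no match yet)
Bit 11: prefix='00' -> emit 'c', reset
Bit 12: prefix='1' (no match yet)
Bit 13: prefix='11' -> emit 'a', reset
Bit 14: prefix='0' (no match yet)
Bit 15: prefix='00' -> emit 'c', reset

Answer: amnmncac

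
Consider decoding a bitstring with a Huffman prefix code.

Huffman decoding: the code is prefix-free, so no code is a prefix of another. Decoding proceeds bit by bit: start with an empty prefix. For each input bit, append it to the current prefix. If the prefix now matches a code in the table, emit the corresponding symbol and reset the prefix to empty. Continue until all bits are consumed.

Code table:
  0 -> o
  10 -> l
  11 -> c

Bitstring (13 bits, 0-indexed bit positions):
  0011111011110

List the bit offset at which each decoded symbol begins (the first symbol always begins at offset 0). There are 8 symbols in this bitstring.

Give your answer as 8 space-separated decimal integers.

Answer: 0 1 2 4 6 8 10 12

Derivation:
Bit 0: prefix='0' -> emit 'o', reset
Bit 1: prefix='0' -> emit 'o', reset
Bit 2: prefix='1' (no match yet)
Bit 3: prefix='11' -> emit 'c', reset
Bit 4: prefix='1' (no match yet)
Bit 5: prefix='11' -> emit 'c', reset
Bit 6: prefix='1' (no match yet)
Bit 7: prefix='10' -> emit 'l', reset
Bit 8: prefix='1' (no match yet)
Bit 9: prefix='11' -> emit 'c', reset
Bit 10: prefix='1' (no match yet)
Bit 11: prefix='11' -> emit 'c', reset
Bit 12: prefix='0' -> emit 'o', reset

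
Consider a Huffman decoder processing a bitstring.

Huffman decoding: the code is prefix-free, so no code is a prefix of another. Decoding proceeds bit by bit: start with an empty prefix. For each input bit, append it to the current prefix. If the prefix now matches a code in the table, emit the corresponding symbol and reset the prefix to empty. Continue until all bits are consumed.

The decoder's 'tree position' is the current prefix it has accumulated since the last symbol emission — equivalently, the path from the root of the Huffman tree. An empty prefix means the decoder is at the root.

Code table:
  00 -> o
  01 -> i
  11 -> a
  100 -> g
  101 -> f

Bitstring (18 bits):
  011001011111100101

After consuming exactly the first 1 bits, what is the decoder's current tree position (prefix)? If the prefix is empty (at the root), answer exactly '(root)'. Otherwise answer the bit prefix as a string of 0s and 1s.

Bit 0: prefix='0' (no match yet)

Answer: 0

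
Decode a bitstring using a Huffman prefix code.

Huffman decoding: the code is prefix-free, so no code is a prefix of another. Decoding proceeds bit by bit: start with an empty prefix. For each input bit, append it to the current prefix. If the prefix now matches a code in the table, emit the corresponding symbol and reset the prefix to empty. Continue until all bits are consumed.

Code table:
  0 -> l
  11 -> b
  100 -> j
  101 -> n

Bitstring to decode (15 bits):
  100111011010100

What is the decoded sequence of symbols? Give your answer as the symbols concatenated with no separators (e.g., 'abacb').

Answer: jbnnlj

Derivation:
Bit 0: prefix='1' (no match yet)
Bit 1: prefix='10' (no match yet)
Bit 2: prefix='100' -> emit 'j', reset
Bit 3: prefix='1' (no match yet)
Bit 4: prefix='11' -> emit 'b', reset
Bit 5: prefix='1' (no match yet)
Bit 6: prefix='10' (no match yet)
Bit 7: prefix='101' -> emit 'n', reset
Bit 8: prefix='1' (no match yet)
Bit 9: prefix='10' (no match yet)
Bit 10: prefix='101' -> emit 'n', reset
Bit 11: prefix='0' -> emit 'l', reset
Bit 12: prefix='1' (no match yet)
Bit 13: prefix='10' (no match yet)
Bit 14: prefix='100' -> emit 'j', reset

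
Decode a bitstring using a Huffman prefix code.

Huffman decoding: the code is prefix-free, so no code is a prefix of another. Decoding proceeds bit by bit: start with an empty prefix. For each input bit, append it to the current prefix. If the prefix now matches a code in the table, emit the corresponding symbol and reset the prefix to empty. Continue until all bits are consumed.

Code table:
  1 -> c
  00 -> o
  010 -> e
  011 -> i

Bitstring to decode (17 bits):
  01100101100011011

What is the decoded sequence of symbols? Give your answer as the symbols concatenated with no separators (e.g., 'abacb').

Answer: iocioii

Derivation:
Bit 0: prefix='0' (no match yet)
Bit 1: prefix='01' (no match yet)
Bit 2: prefix='011' -> emit 'i', reset
Bit 3: prefix='0' (no match yet)
Bit 4: prefix='00' -> emit 'o', reset
Bit 5: prefix='1' -> emit 'c', reset
Bit 6: prefix='0' (no match yet)
Bit 7: prefix='01' (no match yet)
Bit 8: prefix='011' -> emit 'i', reset
Bit 9: prefix='0' (no match yet)
Bit 10: prefix='00' -> emit 'o', reset
Bit 11: prefix='0' (no match yet)
Bit 12: prefix='01' (no match yet)
Bit 13: prefix='011' -> emit 'i', reset
Bit 14: prefix='0' (no match yet)
Bit 15: prefix='01' (no match yet)
Bit 16: prefix='011' -> emit 'i', reset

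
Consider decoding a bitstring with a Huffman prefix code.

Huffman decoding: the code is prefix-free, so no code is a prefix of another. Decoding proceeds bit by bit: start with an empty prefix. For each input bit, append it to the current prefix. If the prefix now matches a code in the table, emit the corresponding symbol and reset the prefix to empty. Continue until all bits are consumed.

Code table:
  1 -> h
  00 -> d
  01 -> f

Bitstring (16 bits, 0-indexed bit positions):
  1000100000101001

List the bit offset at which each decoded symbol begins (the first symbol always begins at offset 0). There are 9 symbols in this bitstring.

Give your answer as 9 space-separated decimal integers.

Answer: 0 1 3 5 7 9 11 13 15

Derivation:
Bit 0: prefix='1' -> emit 'h', reset
Bit 1: prefix='0' (no match yet)
Bit 2: prefix='00' -> emit 'd', reset
Bit 3: prefix='0' (no match yet)
Bit 4: prefix='01' -> emit 'f', reset
Bit 5: prefix='0' (no match yet)
Bit 6: prefix='00' -> emit 'd', reset
Bit 7: prefix='0' (no match yet)
Bit 8: prefix='00' -> emit 'd', reset
Bit 9: prefix='0' (no match yet)
Bit 10: prefix='01' -> emit 'f', reset
Bit 11: prefix='0' (no match yet)
Bit 12: prefix='01' -> emit 'f', reset
Bit 13: prefix='0' (no match yet)
Bit 14: prefix='00' -> emit 'd', reset
Bit 15: prefix='1' -> emit 'h', reset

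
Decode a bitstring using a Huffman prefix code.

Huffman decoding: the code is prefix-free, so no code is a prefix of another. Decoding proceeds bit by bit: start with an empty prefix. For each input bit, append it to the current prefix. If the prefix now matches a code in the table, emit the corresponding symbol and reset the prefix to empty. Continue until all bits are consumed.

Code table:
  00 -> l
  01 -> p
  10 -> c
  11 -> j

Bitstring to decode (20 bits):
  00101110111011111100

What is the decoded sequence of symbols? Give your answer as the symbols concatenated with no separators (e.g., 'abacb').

Answer: lcjcjcjjjl

Derivation:
Bit 0: prefix='0' (no match yet)
Bit 1: prefix='00' -> emit 'l', reset
Bit 2: prefix='1' (no match yet)
Bit 3: prefix='10' -> emit 'c', reset
Bit 4: prefix='1' (no match yet)
Bit 5: prefix='11' -> emit 'j', reset
Bit 6: prefix='1' (no match yet)
Bit 7: prefix='10' -> emit 'c', reset
Bit 8: prefix='1' (no match yet)
Bit 9: prefix='11' -> emit 'j', reset
Bit 10: prefix='1' (no match yet)
Bit 11: prefix='10' -> emit 'c', reset
Bit 12: prefix='1' (no match yet)
Bit 13: prefix='11' -> emit 'j', reset
Bit 14: prefix='1' (no match yet)
Bit 15: prefix='11' -> emit 'j', reset
Bit 16: prefix='1' (no match yet)
Bit 17: prefix='11' -> emit 'j', reset
Bit 18: prefix='0' (no match yet)
Bit 19: prefix='00' -> emit 'l', reset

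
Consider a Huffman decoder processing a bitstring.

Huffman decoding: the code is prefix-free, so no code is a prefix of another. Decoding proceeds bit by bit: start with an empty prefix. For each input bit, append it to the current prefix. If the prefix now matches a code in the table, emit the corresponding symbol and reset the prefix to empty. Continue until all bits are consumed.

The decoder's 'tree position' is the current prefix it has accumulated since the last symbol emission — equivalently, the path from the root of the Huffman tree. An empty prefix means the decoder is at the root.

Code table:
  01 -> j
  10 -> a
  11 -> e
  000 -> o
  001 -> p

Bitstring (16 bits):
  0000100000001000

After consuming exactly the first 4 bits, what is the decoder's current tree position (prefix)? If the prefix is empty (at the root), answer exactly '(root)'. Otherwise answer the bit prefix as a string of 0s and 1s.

Bit 0: prefix='0' (no match yet)
Bit 1: prefix='00' (no match yet)
Bit 2: prefix='000' -> emit 'o', reset
Bit 3: prefix='0' (no match yet)

Answer: 0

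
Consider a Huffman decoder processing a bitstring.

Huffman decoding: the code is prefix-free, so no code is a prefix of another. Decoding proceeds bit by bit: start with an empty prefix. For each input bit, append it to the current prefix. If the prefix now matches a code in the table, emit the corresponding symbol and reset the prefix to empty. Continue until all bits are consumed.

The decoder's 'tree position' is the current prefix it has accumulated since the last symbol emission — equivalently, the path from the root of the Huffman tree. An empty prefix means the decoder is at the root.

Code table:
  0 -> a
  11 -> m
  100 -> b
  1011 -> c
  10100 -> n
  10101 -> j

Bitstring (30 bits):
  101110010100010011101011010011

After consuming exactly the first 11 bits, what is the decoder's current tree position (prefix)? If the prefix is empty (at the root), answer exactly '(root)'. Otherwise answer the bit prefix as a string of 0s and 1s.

Answer: 1010

Derivation:
Bit 0: prefix='1' (no match yet)
Bit 1: prefix='10' (no match yet)
Bit 2: prefix='101' (no match yet)
Bit 3: prefix='1011' -> emit 'c', reset
Bit 4: prefix='1' (no match yet)
Bit 5: prefix='10' (no match yet)
Bit 6: prefix='100' -> emit 'b', reset
Bit 7: prefix='1' (no match yet)
Bit 8: prefix='10' (no match yet)
Bit 9: prefix='101' (no match yet)
Bit 10: prefix='1010' (no match yet)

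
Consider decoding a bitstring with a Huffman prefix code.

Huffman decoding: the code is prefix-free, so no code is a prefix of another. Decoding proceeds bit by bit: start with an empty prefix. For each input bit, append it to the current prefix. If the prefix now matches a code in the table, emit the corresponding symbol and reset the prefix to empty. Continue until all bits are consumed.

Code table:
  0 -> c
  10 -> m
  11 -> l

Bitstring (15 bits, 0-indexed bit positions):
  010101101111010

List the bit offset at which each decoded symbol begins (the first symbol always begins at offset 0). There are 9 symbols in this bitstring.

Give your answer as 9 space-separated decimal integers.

Bit 0: prefix='0' -> emit 'c', reset
Bit 1: prefix='1' (no match yet)
Bit 2: prefix='10' -> emit 'm', reset
Bit 3: prefix='1' (no match yet)
Bit 4: prefix='10' -> emit 'm', reset
Bit 5: prefix='1' (no match yet)
Bit 6: prefix='11' -> emit 'l', reset
Bit 7: prefix='0' -> emit 'c', reset
Bit 8: prefix='1' (no match yet)
Bit 9: prefix='11' -> emit 'l', reset
Bit 10: prefix='1' (no match yet)
Bit 11: prefix='11' -> emit 'l', reset
Bit 12: prefix='0' -> emit 'c', reset
Bit 13: prefix='1' (no match yet)
Bit 14: prefix='10' -> emit 'm', reset

Answer: 0 1 3 5 7 8 10 12 13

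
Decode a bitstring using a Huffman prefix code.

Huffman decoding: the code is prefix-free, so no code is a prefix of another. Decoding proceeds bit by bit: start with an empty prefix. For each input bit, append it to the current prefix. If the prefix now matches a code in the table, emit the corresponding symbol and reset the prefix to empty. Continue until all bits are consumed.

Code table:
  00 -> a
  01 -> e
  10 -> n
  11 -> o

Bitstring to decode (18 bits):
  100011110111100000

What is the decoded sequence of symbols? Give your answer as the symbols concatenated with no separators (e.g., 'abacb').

Answer: naooeonaa

Derivation:
Bit 0: prefix='1' (no match yet)
Bit 1: prefix='10' -> emit 'n', reset
Bit 2: prefix='0' (no match yet)
Bit 3: prefix='00' -> emit 'a', reset
Bit 4: prefix='1' (no match yet)
Bit 5: prefix='11' -> emit 'o', reset
Bit 6: prefix='1' (no match yet)
Bit 7: prefix='11' -> emit 'o', reset
Bit 8: prefix='0' (no match yet)
Bit 9: prefix='01' -> emit 'e', reset
Bit 10: prefix='1' (no match yet)
Bit 11: prefix='11' -> emit 'o', reset
Bit 12: prefix='1' (no match yet)
Bit 13: prefix='10' -> emit 'n', reset
Bit 14: prefix='0' (no match yet)
Bit 15: prefix='00' -> emit 'a', reset
Bit 16: prefix='0' (no match yet)
Bit 17: prefix='00' -> emit 'a', reset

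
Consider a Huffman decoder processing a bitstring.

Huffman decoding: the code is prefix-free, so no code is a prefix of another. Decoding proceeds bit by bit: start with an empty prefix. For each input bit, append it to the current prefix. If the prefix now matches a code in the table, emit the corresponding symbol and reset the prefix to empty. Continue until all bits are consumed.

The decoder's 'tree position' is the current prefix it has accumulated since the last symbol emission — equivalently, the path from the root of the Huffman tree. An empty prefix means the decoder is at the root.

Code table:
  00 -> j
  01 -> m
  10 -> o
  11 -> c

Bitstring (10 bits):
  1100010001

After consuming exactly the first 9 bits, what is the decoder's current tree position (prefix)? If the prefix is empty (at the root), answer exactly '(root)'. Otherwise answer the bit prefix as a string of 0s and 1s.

Answer: 0

Derivation:
Bit 0: prefix='1' (no match yet)
Bit 1: prefix='11' -> emit 'c', reset
Bit 2: prefix='0' (no match yet)
Bit 3: prefix='00' -> emit 'j', reset
Bit 4: prefix='0' (no match yet)
Bit 5: prefix='01' -> emit 'm', reset
Bit 6: prefix='0' (no match yet)
Bit 7: prefix='00' -> emit 'j', reset
Bit 8: prefix='0' (no match yet)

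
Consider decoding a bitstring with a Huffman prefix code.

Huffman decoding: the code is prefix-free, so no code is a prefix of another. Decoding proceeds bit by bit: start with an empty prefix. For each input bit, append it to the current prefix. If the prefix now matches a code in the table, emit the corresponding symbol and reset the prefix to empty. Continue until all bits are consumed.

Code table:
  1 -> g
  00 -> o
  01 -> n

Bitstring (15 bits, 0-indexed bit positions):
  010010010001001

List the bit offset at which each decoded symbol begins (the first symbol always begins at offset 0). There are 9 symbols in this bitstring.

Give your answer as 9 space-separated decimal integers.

Answer: 0 2 4 5 7 8 10 12 14

Derivation:
Bit 0: prefix='0' (no match yet)
Bit 1: prefix='01' -> emit 'n', reset
Bit 2: prefix='0' (no match yet)
Bit 3: prefix='00' -> emit 'o', reset
Bit 4: prefix='1' -> emit 'g', reset
Bit 5: prefix='0' (no match yet)
Bit 6: prefix='00' -> emit 'o', reset
Bit 7: prefix='1' -> emit 'g', reset
Bit 8: prefix='0' (no match yet)
Bit 9: prefix='00' -> emit 'o', reset
Bit 10: prefix='0' (no match yet)
Bit 11: prefix='01' -> emit 'n', reset
Bit 12: prefix='0' (no match yet)
Bit 13: prefix='00' -> emit 'o', reset
Bit 14: prefix='1' -> emit 'g', reset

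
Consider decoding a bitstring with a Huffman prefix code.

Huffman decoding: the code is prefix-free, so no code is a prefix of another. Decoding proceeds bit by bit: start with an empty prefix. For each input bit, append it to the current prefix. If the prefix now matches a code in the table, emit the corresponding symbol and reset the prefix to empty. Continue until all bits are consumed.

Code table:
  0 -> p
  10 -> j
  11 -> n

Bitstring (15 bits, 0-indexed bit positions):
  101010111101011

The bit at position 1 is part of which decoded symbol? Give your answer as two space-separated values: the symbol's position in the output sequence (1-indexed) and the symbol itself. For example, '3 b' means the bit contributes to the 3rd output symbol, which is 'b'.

Answer: 1 j

Derivation:
Bit 0: prefix='1' (no match yet)
Bit 1: prefix='10' -> emit 'j', reset
Bit 2: prefix='1' (no match yet)
Bit 3: prefix='10' -> emit 'j', reset
Bit 4: prefix='1' (no match yet)
Bit 5: prefix='10' -> emit 'j', reset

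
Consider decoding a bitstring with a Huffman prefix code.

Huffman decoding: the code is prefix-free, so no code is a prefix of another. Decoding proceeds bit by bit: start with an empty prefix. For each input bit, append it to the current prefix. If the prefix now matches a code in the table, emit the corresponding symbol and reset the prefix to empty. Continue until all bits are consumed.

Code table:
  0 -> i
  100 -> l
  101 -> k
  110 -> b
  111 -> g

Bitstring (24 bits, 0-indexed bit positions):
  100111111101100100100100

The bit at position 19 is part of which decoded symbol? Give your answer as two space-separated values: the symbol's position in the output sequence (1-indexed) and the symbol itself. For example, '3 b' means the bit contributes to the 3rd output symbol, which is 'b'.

Bit 0: prefix='1' (no match yet)
Bit 1: prefix='10' (no match yet)
Bit 2: prefix='100' -> emit 'l', reset
Bit 3: prefix='1' (no match yet)
Bit 4: prefix='11' (no match yet)
Bit 5: prefix='111' -> emit 'g', reset
Bit 6: prefix='1' (no match yet)
Bit 7: prefix='11' (no match yet)
Bit 8: prefix='111' -> emit 'g', reset
Bit 9: prefix='1' (no match yet)
Bit 10: prefix='10' (no match yet)
Bit 11: prefix='101' -> emit 'k', reset
Bit 12: prefix='1' (no match yet)
Bit 13: prefix='10' (no match yet)
Bit 14: prefix='100' -> emit 'l', reset
Bit 15: prefix='1' (no match yet)
Bit 16: prefix='10' (no match yet)
Bit 17: prefix='100' -> emit 'l', reset
Bit 18: prefix='1' (no match yet)
Bit 19: prefix='10' (no match yet)
Bit 20: prefix='100' -> emit 'l', reset
Bit 21: prefix='1' (no match yet)
Bit 22: prefix='10' (no match yet)
Bit 23: prefix='100' -> emit 'l', reset

Answer: 7 l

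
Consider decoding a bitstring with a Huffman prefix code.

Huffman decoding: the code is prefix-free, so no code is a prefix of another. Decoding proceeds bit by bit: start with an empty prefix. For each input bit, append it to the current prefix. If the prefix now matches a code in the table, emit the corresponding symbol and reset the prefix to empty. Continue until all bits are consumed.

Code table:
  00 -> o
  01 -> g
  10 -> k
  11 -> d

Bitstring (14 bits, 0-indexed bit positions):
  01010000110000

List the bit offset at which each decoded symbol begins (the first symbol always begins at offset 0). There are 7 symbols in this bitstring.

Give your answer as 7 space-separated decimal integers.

Bit 0: prefix='0' (no match yet)
Bit 1: prefix='01' -> emit 'g', reset
Bit 2: prefix='0' (no match yet)
Bit 3: prefix='01' -> emit 'g', reset
Bit 4: prefix='0' (no match yet)
Bit 5: prefix='00' -> emit 'o', reset
Bit 6: prefix='0' (no match yet)
Bit 7: prefix='00' -> emit 'o', reset
Bit 8: prefix='1' (no match yet)
Bit 9: prefix='11' -> emit 'd', reset
Bit 10: prefix='0' (no match yet)
Bit 11: prefix='00' -> emit 'o', reset
Bit 12: prefix='0' (no match yet)
Bit 13: prefix='00' -> emit 'o', reset

Answer: 0 2 4 6 8 10 12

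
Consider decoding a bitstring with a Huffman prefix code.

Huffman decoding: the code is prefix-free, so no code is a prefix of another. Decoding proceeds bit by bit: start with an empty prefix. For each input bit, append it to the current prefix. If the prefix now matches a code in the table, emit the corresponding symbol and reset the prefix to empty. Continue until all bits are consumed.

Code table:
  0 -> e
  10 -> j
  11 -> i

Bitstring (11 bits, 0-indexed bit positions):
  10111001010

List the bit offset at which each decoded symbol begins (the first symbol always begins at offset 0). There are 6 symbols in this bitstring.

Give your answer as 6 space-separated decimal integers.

Bit 0: prefix='1' (no match yet)
Bit 1: prefix='10' -> emit 'j', reset
Bit 2: prefix='1' (no match yet)
Bit 3: prefix='11' -> emit 'i', reset
Bit 4: prefix='1' (no match yet)
Bit 5: prefix='10' -> emit 'j', reset
Bit 6: prefix='0' -> emit 'e', reset
Bit 7: prefix='1' (no match yet)
Bit 8: prefix='10' -> emit 'j', reset
Bit 9: prefix='1' (no match yet)
Bit 10: prefix='10' -> emit 'j', reset

Answer: 0 2 4 6 7 9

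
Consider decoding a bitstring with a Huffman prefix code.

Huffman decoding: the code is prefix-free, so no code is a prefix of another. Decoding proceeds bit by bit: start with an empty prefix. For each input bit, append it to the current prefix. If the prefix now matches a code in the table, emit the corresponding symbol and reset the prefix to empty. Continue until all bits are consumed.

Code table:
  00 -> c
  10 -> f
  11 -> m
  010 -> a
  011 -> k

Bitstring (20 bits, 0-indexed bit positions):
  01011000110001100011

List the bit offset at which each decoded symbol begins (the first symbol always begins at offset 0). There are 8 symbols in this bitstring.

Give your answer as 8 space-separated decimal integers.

Bit 0: prefix='0' (no match yet)
Bit 1: prefix='01' (no match yet)
Bit 2: prefix='010' -> emit 'a', reset
Bit 3: prefix='1' (no match yet)
Bit 4: prefix='11' -> emit 'm', reset
Bit 5: prefix='0' (no match yet)
Bit 6: prefix='00' -> emit 'c', reset
Bit 7: prefix='0' (no match yet)
Bit 8: prefix='01' (no match yet)
Bit 9: prefix='011' -> emit 'k', reset
Bit 10: prefix='0' (no match yet)
Bit 11: prefix='00' -> emit 'c', reset
Bit 12: prefix='0' (no match yet)
Bit 13: prefix='01' (no match yet)
Bit 14: prefix='011' -> emit 'k', reset
Bit 15: prefix='0' (no match yet)
Bit 16: prefix='00' -> emit 'c', reset
Bit 17: prefix='0' (no match yet)
Bit 18: prefix='01' (no match yet)
Bit 19: prefix='011' -> emit 'k', reset

Answer: 0 3 5 7 10 12 15 17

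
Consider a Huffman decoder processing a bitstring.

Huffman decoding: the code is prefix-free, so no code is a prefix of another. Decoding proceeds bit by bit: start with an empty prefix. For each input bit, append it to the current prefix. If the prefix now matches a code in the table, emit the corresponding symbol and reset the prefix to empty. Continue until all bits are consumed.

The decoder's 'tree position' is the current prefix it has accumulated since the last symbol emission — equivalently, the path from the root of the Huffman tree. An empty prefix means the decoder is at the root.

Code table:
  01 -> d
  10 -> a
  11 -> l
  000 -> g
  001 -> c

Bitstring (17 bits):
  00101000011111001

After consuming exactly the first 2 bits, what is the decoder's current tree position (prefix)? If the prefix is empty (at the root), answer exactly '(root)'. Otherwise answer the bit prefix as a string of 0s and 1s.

Bit 0: prefix='0' (no match yet)
Bit 1: prefix='00' (no match yet)

Answer: 00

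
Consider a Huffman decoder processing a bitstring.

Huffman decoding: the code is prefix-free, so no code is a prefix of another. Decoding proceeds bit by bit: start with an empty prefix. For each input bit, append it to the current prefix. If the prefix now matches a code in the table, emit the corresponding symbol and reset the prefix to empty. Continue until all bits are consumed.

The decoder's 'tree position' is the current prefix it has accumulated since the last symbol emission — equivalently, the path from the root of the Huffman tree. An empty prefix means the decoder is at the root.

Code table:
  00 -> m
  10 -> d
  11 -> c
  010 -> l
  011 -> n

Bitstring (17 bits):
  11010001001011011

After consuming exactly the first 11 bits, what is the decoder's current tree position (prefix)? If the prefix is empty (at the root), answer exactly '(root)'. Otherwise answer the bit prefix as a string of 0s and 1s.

Bit 0: prefix='1' (no match yet)
Bit 1: prefix='11' -> emit 'c', reset
Bit 2: prefix='0' (no match yet)
Bit 3: prefix='01' (no match yet)
Bit 4: prefix='010' -> emit 'l', reset
Bit 5: prefix='0' (no match yet)
Bit 6: prefix='00' -> emit 'm', reset
Bit 7: prefix='1' (no match yet)
Bit 8: prefix='10' -> emit 'd', reset
Bit 9: prefix='0' (no match yet)
Bit 10: prefix='01' (no match yet)

Answer: 01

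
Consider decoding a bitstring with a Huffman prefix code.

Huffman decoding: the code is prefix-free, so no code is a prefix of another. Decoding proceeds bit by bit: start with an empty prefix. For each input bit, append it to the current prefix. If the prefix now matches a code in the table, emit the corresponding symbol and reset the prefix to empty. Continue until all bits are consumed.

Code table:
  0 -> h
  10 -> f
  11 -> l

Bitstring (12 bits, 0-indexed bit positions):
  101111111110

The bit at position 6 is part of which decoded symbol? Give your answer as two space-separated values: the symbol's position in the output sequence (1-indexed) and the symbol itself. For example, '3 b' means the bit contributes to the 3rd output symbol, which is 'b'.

Bit 0: prefix='1' (no match yet)
Bit 1: prefix='10' -> emit 'f', reset
Bit 2: prefix='1' (no match yet)
Bit 3: prefix='11' -> emit 'l', reset
Bit 4: prefix='1' (no match yet)
Bit 5: prefix='11' -> emit 'l', reset
Bit 6: prefix='1' (no match yet)
Bit 7: prefix='11' -> emit 'l', reset
Bit 8: prefix='1' (no match yet)
Bit 9: prefix='11' -> emit 'l', reset
Bit 10: prefix='1' (no match yet)

Answer: 4 l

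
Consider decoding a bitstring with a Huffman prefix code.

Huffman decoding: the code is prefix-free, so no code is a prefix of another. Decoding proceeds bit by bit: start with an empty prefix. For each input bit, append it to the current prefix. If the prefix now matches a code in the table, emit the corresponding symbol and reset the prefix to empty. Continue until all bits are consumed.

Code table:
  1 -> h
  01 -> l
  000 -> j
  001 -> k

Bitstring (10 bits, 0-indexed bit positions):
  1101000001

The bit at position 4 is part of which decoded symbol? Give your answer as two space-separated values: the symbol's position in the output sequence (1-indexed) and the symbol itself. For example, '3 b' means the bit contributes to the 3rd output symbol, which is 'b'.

Answer: 4 j

Derivation:
Bit 0: prefix='1' -> emit 'h', reset
Bit 1: prefix='1' -> emit 'h', reset
Bit 2: prefix='0' (no match yet)
Bit 3: prefix='01' -> emit 'l', reset
Bit 4: prefix='0' (no match yet)
Bit 5: prefix='00' (no match yet)
Bit 6: prefix='000' -> emit 'j', reset
Bit 7: prefix='0' (no match yet)
Bit 8: prefix='00' (no match yet)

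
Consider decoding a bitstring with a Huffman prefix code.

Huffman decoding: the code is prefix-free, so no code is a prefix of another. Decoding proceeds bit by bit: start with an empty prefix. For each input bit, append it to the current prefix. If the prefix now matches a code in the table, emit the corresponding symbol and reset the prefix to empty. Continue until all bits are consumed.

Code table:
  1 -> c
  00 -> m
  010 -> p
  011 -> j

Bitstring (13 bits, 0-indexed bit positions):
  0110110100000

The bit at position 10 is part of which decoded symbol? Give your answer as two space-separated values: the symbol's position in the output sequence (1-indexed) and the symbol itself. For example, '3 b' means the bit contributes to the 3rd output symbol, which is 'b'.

Bit 0: prefix='0' (no match yet)
Bit 1: prefix='01' (no match yet)
Bit 2: prefix='011' -> emit 'j', reset
Bit 3: prefix='0' (no match yet)
Bit 4: prefix='01' (no match yet)
Bit 5: prefix='011' -> emit 'j', reset
Bit 6: prefix='0' (no match yet)
Bit 7: prefix='01' (no match yet)
Bit 8: prefix='010' -> emit 'p', reset
Bit 9: prefix='0' (no match yet)
Bit 10: prefix='00' -> emit 'm', reset
Bit 11: prefix='0' (no match yet)
Bit 12: prefix='00' -> emit 'm', reset

Answer: 4 m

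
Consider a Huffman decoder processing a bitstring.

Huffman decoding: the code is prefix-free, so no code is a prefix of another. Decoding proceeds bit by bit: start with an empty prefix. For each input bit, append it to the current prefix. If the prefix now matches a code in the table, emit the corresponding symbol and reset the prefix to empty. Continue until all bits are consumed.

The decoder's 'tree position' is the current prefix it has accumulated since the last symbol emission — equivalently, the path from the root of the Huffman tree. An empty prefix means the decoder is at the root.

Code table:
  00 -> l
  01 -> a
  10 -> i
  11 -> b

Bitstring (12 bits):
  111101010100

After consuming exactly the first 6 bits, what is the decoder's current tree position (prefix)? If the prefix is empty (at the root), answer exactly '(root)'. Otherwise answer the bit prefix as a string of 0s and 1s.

Bit 0: prefix='1' (no match yet)
Bit 1: prefix='11' -> emit 'b', reset
Bit 2: prefix='1' (no match yet)
Bit 3: prefix='11' -> emit 'b', reset
Bit 4: prefix='0' (no match yet)
Bit 5: prefix='01' -> emit 'a', reset

Answer: (root)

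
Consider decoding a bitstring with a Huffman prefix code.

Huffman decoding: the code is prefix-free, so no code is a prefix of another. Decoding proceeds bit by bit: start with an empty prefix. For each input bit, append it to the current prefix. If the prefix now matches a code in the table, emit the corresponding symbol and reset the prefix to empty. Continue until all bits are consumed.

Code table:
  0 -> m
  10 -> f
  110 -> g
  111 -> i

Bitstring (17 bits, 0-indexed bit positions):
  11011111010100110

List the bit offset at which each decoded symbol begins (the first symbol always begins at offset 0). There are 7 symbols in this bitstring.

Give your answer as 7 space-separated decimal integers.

Bit 0: prefix='1' (no match yet)
Bit 1: prefix='11' (no match yet)
Bit 2: prefix='110' -> emit 'g', reset
Bit 3: prefix='1' (no match yet)
Bit 4: prefix='11' (no match yet)
Bit 5: prefix='111' -> emit 'i', reset
Bit 6: prefix='1' (no match yet)
Bit 7: prefix='11' (no match yet)
Bit 8: prefix='110' -> emit 'g', reset
Bit 9: prefix='1' (no match yet)
Bit 10: prefix='10' -> emit 'f', reset
Bit 11: prefix='1' (no match yet)
Bit 12: prefix='10' -> emit 'f', reset
Bit 13: prefix='0' -> emit 'm', reset
Bit 14: prefix='1' (no match yet)
Bit 15: prefix='11' (no match yet)
Bit 16: prefix='110' -> emit 'g', reset

Answer: 0 3 6 9 11 13 14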